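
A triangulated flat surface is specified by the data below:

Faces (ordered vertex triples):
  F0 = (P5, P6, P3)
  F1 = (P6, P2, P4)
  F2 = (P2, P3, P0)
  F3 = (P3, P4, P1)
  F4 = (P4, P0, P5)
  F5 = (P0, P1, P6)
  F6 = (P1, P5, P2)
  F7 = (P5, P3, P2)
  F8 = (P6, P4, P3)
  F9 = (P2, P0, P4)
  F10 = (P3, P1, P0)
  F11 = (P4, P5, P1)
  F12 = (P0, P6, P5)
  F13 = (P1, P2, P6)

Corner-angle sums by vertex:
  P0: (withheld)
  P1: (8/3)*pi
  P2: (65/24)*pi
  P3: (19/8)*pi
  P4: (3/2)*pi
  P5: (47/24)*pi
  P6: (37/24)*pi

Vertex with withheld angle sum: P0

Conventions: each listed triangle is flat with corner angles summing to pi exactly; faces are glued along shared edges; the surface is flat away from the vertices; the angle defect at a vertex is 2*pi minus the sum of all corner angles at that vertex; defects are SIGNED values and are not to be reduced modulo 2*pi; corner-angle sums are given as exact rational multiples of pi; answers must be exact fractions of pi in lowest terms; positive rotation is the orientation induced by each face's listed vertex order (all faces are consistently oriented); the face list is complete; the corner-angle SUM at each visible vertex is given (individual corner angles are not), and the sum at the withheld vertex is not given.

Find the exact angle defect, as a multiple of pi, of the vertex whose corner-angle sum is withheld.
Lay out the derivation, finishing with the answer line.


V = 7, E = 21, F = 14; chi = V - E + F = 0
Gauss-Bonnet: total defect = 2*pi*chi = 0; visible defects sum to (-3/4)*pi

Answer: defect(P0) = (3/4)*pi


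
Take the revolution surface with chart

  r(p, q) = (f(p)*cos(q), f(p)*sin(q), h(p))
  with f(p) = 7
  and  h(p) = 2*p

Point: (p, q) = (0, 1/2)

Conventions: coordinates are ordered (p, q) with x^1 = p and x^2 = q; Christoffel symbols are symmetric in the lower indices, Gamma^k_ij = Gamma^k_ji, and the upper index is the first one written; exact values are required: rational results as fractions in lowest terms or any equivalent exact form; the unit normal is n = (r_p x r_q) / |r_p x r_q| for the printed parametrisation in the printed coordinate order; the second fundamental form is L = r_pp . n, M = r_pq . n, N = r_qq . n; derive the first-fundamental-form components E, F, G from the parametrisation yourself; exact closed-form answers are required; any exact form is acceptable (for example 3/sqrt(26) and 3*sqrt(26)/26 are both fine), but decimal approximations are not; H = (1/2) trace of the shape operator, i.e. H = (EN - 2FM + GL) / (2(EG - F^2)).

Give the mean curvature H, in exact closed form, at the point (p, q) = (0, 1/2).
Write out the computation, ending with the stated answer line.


f = 7, f' = 0, f'' = 0, h' = 2, h'' = 0
E = 4, F = 0, G = 49; answer radicand W^2 = 4
unnormalised second-form numerators: l = 0, m = 0, n = 14; L = l/sqrt(4), and similarly M = m/sqrt(W^2), N = n/sqrt(W^2)
H = (E*n - 2*F*m + G*l) / (2*(EG - F^2)*sqrt(W^2)); E*n - 2*F*m + G*l = 56, EG - F^2 = 196, so H = (1/7)/sqrt(4)

Answer: H = 1/14


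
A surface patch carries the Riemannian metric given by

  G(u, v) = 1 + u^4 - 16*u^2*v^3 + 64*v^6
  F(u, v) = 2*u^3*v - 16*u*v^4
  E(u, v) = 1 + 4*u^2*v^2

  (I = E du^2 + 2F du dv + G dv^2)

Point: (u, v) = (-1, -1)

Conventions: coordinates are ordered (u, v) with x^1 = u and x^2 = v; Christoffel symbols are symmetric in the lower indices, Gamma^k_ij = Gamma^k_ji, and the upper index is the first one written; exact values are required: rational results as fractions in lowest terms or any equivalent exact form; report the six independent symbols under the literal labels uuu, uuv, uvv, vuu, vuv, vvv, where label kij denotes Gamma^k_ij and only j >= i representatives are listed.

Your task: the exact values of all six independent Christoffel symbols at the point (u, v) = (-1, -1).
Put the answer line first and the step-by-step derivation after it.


Answer: Gamma_uuu = -2/43, Gamma_uuv = -2/43, Gamma_uvv = -24/43, Gamma_vuu = -9/43, Gamma_vuv = -9/43, Gamma_vvv = -108/43

E = 5, F = 18, G = 82 at the point
E_u = -8, E_v = -8, F_u = -22, F_v = -66, G_u = -36, G_v = -432
EG - F^2 = 86;  g^inv = (1/86) * [[82, -18], [-18, 5]]
first-kind symbols [ij,l] = (1/2)(d_i g_jl + d_j g_il - d_l g_ij): [uu,u] = E_u/2 = -4, [uu,v] = F_u - E_v/2 = -18, [uv,u] = E_v/2 = -4, [uv,v] = G_u/2 = -18, [vv,u] = F_v - G_u/2 = -48, [vv,v] = G_v/2 = -216
Gamma^u_ij = (G*[ij,u] - F*[ij,v])/(EG - F^2), Gamma^v_ij = (E*[ij,v] - F*[ij,u])/(EG - F^2)


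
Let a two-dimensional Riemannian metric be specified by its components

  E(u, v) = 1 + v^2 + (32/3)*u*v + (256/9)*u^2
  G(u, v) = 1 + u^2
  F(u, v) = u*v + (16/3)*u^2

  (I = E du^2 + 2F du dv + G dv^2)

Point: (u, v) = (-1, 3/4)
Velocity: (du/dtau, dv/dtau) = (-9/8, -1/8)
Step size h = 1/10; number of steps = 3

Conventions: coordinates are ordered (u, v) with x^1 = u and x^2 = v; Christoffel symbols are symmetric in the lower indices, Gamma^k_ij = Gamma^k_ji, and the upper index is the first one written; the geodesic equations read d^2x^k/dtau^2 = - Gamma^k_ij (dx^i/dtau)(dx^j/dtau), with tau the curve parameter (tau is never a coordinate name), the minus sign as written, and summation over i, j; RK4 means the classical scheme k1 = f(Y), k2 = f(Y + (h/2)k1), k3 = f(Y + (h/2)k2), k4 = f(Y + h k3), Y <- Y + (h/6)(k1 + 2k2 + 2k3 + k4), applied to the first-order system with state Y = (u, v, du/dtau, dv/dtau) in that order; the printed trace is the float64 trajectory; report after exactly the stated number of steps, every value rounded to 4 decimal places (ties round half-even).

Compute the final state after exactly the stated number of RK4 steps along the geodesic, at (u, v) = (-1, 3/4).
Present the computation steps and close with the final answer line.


f(Y) = (du/dtau, dv/dtau, -Gamma^u_ij Y'^i Y'^j, -Gamma^v_ij Y'^i Y'^j) with the Gammas evaluated at the stage position; h = 0.100000; intermediate values shown to 6 dp
step 0: u = -1.0000, v = 0.7500, du/dtau = -1.1250, dv/dtau = -0.1250
step 1:
  k1: at (u, v) = (-1.000000, 0.750000), (du/dtau, dv/dtau) = (-1.125000, -0.125000); Gamma_uuu = -1.062481, Gamma_uuv = -0.199215, Gamma_uvv = 0.000000, Gamma_vuu = -0.231814, Gamma_vuv = -0.043465, Gamma_vvv = 0.000000; k1 = (-1.125000, -0.125000, 1.400732, 0.305614)
  k2: at (u, v) = (-1.056250, 0.743750), (du/dtau, dv/dtau) = (-1.054963, -0.109719); Gamma_uuu = -1.002078, Gamma_uuv = -0.187890, Gamma_uvv = 0.000000, Gamma_vuu = -0.216469, Gamma_vuv = -0.040588, Gamma_vvv = 0.000000; k2 = (-1.054963, -0.109719, 1.158757, 0.250315)
  k3: at (u, v) = (-1.052748, 0.744514), (du/dtau, dv/dtau) = (-1.067062, -0.112484); Gamma_uuu = -1.005712, Gamma_uuv = -0.188571, Gamma_uvv = 0.000000, Gamma_vuu = -0.217398, Gamma_vuv = -0.040762, Gamma_vvv = 0.000000; k3 = (-1.067062, -0.112484, 1.190393, 0.257320)
  k4: at (u, v) = (-1.106706, 0.738752), (du/dtau, dv/dtau) = (-1.005961, -0.099268); Gamma_uuu = -0.953311, Gamma_uuv = -0.178746, Gamma_uvv = 0.000000, Gamma_vuu = -0.204318, Gamma_vuv = -0.038310, Gamma_vvv = 0.000000; k4 = (-1.005961, -0.099268, 1.000409, 0.214413)
  Y <- Y + (h/6)(k1 + 2k2 + 2k3 + k4): u = -1.1063, v = 0.7389, du/dtau = -1.0067, dv/dtau = -0.0994
step 2:
  k1: at (u, v) = (-1.106250, 0.738855), (du/dtau, dv/dtau) = (-1.006676, -0.099412); Gamma_uuu = -0.953741, Gamma_uuv = -0.178826, Gamma_uvv = 0.000000, Gamma_vuu = -0.204427, Gamma_vuv = -0.038330, Gamma_vvv = 0.000000; k1 = (-1.006676, -0.099412, 1.002310, 0.214837)
  k2: at (u, v) = (-1.156584, 0.733885), (du/dtau, dv/dtau) = (-0.956560, -0.088670); Gamma_uuu = -0.909393, Gamma_uuv = -0.170511, Gamma_uvv = 0.000000, Gamma_vuu = -0.193537, Gamma_vuv = -0.036288, Gamma_vvv = 0.000000; k2 = (-0.956560, -0.088670, 0.861027, 0.183244)
  k3: at (u, v) = (-1.154078, 0.734422), (du/dtau, dv/dtau) = (-0.963625, -0.090250); Gamma_uuu = -0.911549, Gamma_uuv = -0.170915, Gamma_uvv = 0.000000, Gamma_vuu = -0.194072, Gamma_vuv = -0.036388, Gamma_vvv = 0.000000; k3 = (-0.963625, -0.090250, 0.876167, 0.186539)
  k4: at (u, v) = (-1.202613, 0.729830), (du/dtau, dv/dtau) = (-0.919059, -0.080758); Gamma_uuu = -0.872247, Gamma_uuv = -0.163546, Gamma_uvv = 0.000000, Gamma_vuu = -0.184545, Gamma_vuv = -0.034602, Gamma_vvv = 0.000000; k4 = (-0.919059, -0.080758, 0.761038, 0.161016)
  Y <- Y + (h/6)(k1 + 2k2 + 2k3 + k4): u = -1.2024, v = 0.7299, du/dtau = -0.9194, dv/dtau = -0.0808
step 3:
  k1: at (u, v) = (-1.202352, 0.729889), (du/dtau, dv/dtau) = (-0.919380, -0.080821); Gamma_uuu = -0.872454, Gamma_uuv = -0.163585, Gamma_uvv = 0.000000, Gamma_vuu = -0.184596, Gamma_vuv = -0.034612, Gamma_vvv = 0.000000; k1 = (-0.919380, -0.080821, 0.761761, 0.161176)
  k2: at (u, v) = (-1.248321, 0.725848), (du/dtau, dv/dtau) = (-0.881292, -0.072763); Gamma_uuu = -0.838160, Gamma_uuv = -0.157155, Gamma_uvv = 0.000000, Gamma_vuu = -0.176385, Gamma_vuv = -0.033072, Gamma_vvv = 0.000000; k2 = (-0.881292, -0.072763, 0.671134, 0.141236)
  k3: at (u, v) = (-1.246417, 0.726250), (du/dtau, dv/dtau) = (-0.885824, -0.073760); Gamma_uuu = -0.839557, Gamma_uuv = -0.157417, Gamma_uvv = 0.000000, Gamma_vuu = -0.176724, Gamma_vuv = -0.033136, Gamma_vvv = 0.000000; k3 = (-0.885824, -0.073760, 0.679358, 0.143003)
  k4: at (u, v) = (-1.290934, 0.722513), (du/dtau, dv/dtau) = (-0.851445, -0.066521); Gamma_uuu = -0.808672, Gamma_uuv = -0.151626, Gamma_uvv = 0.000000, Gamma_vuu = -0.169403, Gamma_vuv = -0.031763, Gamma_vvv = 0.000000; k4 = (-0.851445, -0.066521, 0.603429, 0.126408)
  Y <- Y + (h/6)(k1 + 2k2 + 2k3 + k4): u = -1.2908, v = 0.7225, du/dtau = -0.8516, dv/dtau = -0.0666

Answer: u = -1.2908, v = 0.7225, du/dtau = -0.8516, dv/dtau = -0.0666


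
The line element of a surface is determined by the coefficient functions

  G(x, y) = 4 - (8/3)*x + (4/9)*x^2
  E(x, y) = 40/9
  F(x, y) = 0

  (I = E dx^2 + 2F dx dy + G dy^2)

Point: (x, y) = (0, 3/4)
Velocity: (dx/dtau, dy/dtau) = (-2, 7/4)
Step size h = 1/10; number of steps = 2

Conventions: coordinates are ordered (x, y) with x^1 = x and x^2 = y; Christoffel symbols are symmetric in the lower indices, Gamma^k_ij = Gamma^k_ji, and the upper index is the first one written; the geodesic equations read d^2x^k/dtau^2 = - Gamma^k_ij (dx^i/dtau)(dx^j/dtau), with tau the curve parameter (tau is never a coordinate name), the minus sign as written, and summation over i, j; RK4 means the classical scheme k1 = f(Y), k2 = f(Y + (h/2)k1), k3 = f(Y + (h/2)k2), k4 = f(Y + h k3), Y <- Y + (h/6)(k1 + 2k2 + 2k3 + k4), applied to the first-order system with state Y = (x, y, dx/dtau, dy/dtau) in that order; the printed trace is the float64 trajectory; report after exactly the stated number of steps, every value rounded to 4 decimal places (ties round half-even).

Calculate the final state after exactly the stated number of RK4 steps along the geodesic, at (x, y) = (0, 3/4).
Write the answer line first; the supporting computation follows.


Answer: x = -0.4162, y = 1.0578, dx/dtau = -2.1519, dy/dtau = 1.3496

f(Y) = (dx/dtau, dy/dtau, -Gamma^x_ij Y'^i Y'^j, -Gamma^y_ij Y'^i Y'^j) with the Gammas evaluated at the stage position; h = 0.100000; intermediate values shown to 6 dp
step 0: x = 0.0000, y = 0.7500, dx/dtau = -2.0000, dy/dtau = 1.7500
step 1:
  k1: at (x, y) = (0.000000, 0.750000), (dx/dtau, dy/dtau) = (-2.000000, 1.750000); Gamma_xxx = 0.000000, Gamma_xxy = 0.000000, Gamma_xyy = 0.300000, Gamma_yxx = 0.000000, Gamma_yxy = -0.333333, Gamma_yyy = 0.000000; k1 = (-2.000000, 1.750000, -0.918750, -2.333333)
  k2: at (x, y) = (-0.100000, 0.837500), (dx/dtau, dy/dtau) = (-2.045937, 1.633333); Gamma_xxx = 0.000000, Gamma_xxy = 0.000000, Gamma_xyy = 0.310000, Gamma_yxx = 0.000000, Gamma_yxy = -0.322581, Gamma_yyy = 0.000000; k2 = (-2.045937, 1.633333, -0.827011, -2.155934)
  k3: at (x, y) = (-0.102297, 0.831667), (dx/dtau, dy/dtau) = (-2.041351, 1.642203); Gamma_xxx = 0.000000, Gamma_xxy = 0.000000, Gamma_xyy = 0.310230, Gamma_yxx = 0.000000, Gamma_yxy = -0.322342, Gamma_yyy = 0.000000; k3 = (-2.041351, 1.642203, -0.836637, -2.161181)
  k4: at (x, y) = (-0.204135, 0.914220), (dx/dtau, dy/dtau) = (-2.083664, 1.533882); Gamma_xxx = 0.000000, Gamma_xxy = 0.000000, Gamma_xyy = 0.320414, Gamma_yxx = 0.000000, Gamma_yxy = -0.312097, Gamma_yyy = 0.000000; k4 = (-2.083664, 1.533882, -0.753867, -1.994981)
  Y <- Y + (h/6)(k1 + 2k2 + 2k3 + k4): x = -0.2043, y = 0.9139, dx/dtau = -2.0833, dy/dtau = 1.5340
step 2:
  k1: at (x, y) = (-0.204304, 0.913916), (dx/dtau, dy/dtau) = (-2.083332, 1.533958); Gamma_xxx = 0.000000, Gamma_xxy = 0.000000, Gamma_xyy = 0.320430, Gamma_yxx = 0.000000, Gamma_yxy = -0.312080, Gamma_yyy = 0.000000; k1 = (-2.083332, 1.533958, -0.753981, -1.994656)
  k2: at (x, y) = (-0.308471, 0.990614), (dx/dtau, dy/dtau) = (-2.121031, 1.434225); Gamma_xxx = 0.000000, Gamma_xxy = 0.000000, Gamma_xyy = 0.330847, Gamma_yxx = 0.000000, Gamma_yxy = -0.302254, Gamma_yyy = 0.000000; k2 = (-2.121031, 1.434225, -0.680553, -1.838937)
  k3: at (x, y) = (-0.310356, 0.985627), (dx/dtau, dy/dtau) = (-2.117360, 1.442011); Gamma_xxx = 0.000000, Gamma_xxy = 0.000000, Gamma_xyy = 0.331036, Gamma_yxx = 0.000000, Gamma_yxy = -0.302082, Gamma_yyy = 0.000000; k3 = (-2.117360, 1.442011, -0.688354, -1.844669)
  k4: at (x, y) = (-0.416040, 1.058117), (dx/dtau, dy/dtau) = (-2.152167, 1.349491); Gamma_xxx = 0.000000, Gamma_xxy = 0.000000, Gamma_xyy = 0.341604, Gamma_yxx = 0.000000, Gamma_yxy = -0.292737, Gamma_yyy = 0.000000; k4 = (-2.152167, 1.349491, -0.622104, -1.700407)
  Y <- Y + (h/6)(k1 + 2k2 + 2k3 + k4): x = -0.4162, y = 1.0578, dx/dtau = -2.1519, dy/dtau = 1.3496


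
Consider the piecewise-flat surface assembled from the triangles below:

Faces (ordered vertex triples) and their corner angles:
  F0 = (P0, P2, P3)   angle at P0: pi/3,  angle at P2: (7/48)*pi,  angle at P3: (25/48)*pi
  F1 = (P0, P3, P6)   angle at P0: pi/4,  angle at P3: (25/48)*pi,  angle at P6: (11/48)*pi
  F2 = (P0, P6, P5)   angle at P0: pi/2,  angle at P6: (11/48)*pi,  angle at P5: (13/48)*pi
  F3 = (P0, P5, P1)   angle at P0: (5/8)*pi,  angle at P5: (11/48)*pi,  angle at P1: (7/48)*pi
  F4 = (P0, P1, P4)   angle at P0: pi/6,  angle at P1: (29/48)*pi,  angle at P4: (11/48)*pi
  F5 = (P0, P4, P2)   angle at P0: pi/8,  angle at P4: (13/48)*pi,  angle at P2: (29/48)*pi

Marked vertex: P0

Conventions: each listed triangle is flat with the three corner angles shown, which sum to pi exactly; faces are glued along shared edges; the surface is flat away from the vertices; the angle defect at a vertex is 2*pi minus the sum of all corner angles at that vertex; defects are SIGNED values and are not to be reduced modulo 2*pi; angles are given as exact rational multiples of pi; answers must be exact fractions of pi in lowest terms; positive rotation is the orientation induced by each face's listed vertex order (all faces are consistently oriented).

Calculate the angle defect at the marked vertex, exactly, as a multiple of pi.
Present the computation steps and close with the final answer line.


Sum of corner angles at P0: 2*pi
defect = 2*pi - 2*pi

Answer: defect(P0) = 0


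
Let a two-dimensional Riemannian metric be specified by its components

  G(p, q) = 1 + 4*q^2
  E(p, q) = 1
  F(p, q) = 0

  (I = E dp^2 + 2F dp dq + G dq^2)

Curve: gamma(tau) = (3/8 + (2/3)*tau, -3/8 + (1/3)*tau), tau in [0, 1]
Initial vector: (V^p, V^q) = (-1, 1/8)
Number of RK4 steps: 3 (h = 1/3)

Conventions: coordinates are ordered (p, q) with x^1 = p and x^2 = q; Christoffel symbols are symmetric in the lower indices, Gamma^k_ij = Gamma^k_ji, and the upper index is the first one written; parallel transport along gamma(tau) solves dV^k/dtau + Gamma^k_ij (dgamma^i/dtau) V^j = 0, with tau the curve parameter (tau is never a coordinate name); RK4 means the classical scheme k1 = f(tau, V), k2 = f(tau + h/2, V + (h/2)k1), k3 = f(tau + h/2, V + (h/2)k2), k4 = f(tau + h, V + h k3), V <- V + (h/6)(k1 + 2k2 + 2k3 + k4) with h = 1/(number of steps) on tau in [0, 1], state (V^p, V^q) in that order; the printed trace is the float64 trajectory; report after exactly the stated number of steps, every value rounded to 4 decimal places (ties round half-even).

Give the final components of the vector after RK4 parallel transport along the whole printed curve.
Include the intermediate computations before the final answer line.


gamma'(tau) = (2/3, 1/3); f(tau, V)^k = -Gamma^k_ij(gamma(tau)) gamma'^i(tau) V^j; h = 1/3; intermediate values shown to 6 dp
curve data and Christoffel symbols at the stage parameters:
  tau = 0.000000: gamma = (0.375000, -0.375000), gamma' = (0.666667, 0.333333); Gamma_ppp = 0.000000, Gamma_ppq = 0.000000, Gamma_pqq = 0.000000, Gamma_qpp = 0.000000, Gamma_qpq = 0.000000, Gamma_qqq = -0.960000
  tau = 0.166667: gamma = (0.486111, -0.319444), gamma' = (0.666667, 0.333333); Gamma_ppp = 0.000000, Gamma_ppq = 0.000000, Gamma_pqq = 0.000000, Gamma_qpp = 0.000000, Gamma_qpq = 0.000000, Gamma_qqq = -0.907397
  tau = 0.333333: gamma = (0.597222, -0.263889), gamma' = (0.666667, 0.333333); Gamma_ppp = 0.000000, Gamma_ppq = 0.000000, Gamma_pqq = 0.000000, Gamma_qpp = 0.000000, Gamma_qpq = 0.000000, Gamma_qqq = -0.825588
  tau = 0.500000: gamma = (0.708333, -0.208333), gamma' = (0.666667, 0.333333); Gamma_ppp = 0.000000, Gamma_ppq = 0.000000, Gamma_pqq = 0.000000, Gamma_qpp = 0.000000, Gamma_qpq = 0.000000, Gamma_qqq = -0.710059
  tau = 0.666667: gamma = (0.819444, -0.152778), gamma' = (0.666667, 0.333333); Gamma_ppp = 0.000000, Gamma_ppq = 0.000000, Gamma_pqq = 0.000000, Gamma_qpp = 0.000000, Gamma_qpq = 0.000000, Gamma_qqq = -0.558927
  tau = 0.833333: gamma = (0.930556, -0.097222), gamma' = (0.666667, 0.333333); Gamma_ppp = 0.000000, Gamma_ppq = 0.000000, Gamma_pqq = 0.000000, Gamma_qpp = 0.000000, Gamma_qpq = 0.000000, Gamma_qqq = -0.374721
  tau = 1.000000: gamma = (1.041667, -0.041667), gamma' = (0.666667, 0.333333); Gamma_ppp = 0.000000, Gamma_ppq = 0.000000, Gamma_pqq = 0.000000, Gamma_qpp = 0.000000, Gamma_qpq = 0.000000, Gamma_qqq = -0.165517
step 0: V^p = -1.0000, V^q = 0.1250
step 1: k1 = (0.000000, 0.040000), k2 = (0.000000, 0.039825), k3 = (0.000000, 0.039816), k4 = (0.000000, 0.038052); V <- V + (h/6)(k1 + 2k2 + 2k3 + k4): V^p = -1.0000, V^q = 0.1382
step 2: k1 = (0.000000, 0.038028), k2 = (0.000000, 0.034207), k3 = (0.000000, 0.034056), k4 = (0.000000, 0.027860); V <- V + (h/6)(k1 + 2k2 + 2k3 + k4): V^p = -1.0000, V^q = 0.1494
step 3: k1 = (0.000000, 0.027840), k2 = (0.000000, 0.019244), k3 = (0.000000, 0.019066), k4 = (0.000000, 0.008595); V <- V + (h/6)(k1 + 2k2 + 2k3 + k4): V^p = -1.0000, V^q = 0.1557

Answer: V^p = -1.0000, V^q = 0.1557


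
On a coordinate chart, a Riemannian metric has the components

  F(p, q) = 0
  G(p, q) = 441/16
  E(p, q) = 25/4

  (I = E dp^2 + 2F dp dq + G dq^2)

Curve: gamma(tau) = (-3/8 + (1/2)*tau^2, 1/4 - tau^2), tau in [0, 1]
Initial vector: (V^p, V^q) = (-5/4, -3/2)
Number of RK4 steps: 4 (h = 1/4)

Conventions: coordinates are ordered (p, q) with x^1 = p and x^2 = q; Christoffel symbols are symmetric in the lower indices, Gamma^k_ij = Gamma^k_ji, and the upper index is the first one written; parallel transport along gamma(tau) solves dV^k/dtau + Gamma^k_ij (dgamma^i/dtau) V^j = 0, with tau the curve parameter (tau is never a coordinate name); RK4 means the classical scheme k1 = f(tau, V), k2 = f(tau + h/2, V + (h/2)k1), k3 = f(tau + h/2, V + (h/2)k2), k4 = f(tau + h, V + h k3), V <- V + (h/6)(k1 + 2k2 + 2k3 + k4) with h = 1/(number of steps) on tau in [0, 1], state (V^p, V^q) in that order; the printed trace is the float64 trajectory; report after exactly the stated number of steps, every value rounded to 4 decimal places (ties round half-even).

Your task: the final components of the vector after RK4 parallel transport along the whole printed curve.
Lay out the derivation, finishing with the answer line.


gamma'(tau) = (tau, -2*tau); f(tau, V)^k = -Gamma^k_ij(gamma(tau)) gamma'^i(tau) V^j; h = 1/4; intermediate values shown to 6 dp
curve data and Christoffel symbols at the stage parameters:
  tau = 0.000000: gamma = (-0.375000, 0.250000), gamma' = (0.000000, 0.000000); Gamma_ppp = 0.000000, Gamma_ppq = 0.000000, Gamma_pqq = 0.000000, Gamma_qpp = 0.000000, Gamma_qpq = 0.000000, Gamma_qqq = 0.000000
  tau = 0.125000: gamma = (-0.367188, 0.234375), gamma' = (0.125000, -0.250000); Gamma_ppp = 0.000000, Gamma_ppq = 0.000000, Gamma_pqq = 0.000000, Gamma_qpp = 0.000000, Gamma_qpq = 0.000000, Gamma_qqq = 0.000000
  tau = 0.250000: gamma = (-0.343750, 0.187500), gamma' = (0.250000, -0.500000); Gamma_ppp = 0.000000, Gamma_ppq = 0.000000, Gamma_pqq = 0.000000, Gamma_qpp = 0.000000, Gamma_qpq = 0.000000, Gamma_qqq = 0.000000
  tau = 0.375000: gamma = (-0.304688, 0.109375), gamma' = (0.375000, -0.750000); Gamma_ppp = 0.000000, Gamma_ppq = 0.000000, Gamma_pqq = 0.000000, Gamma_qpp = 0.000000, Gamma_qpq = 0.000000, Gamma_qqq = 0.000000
  tau = 0.500000: gamma = (-0.250000, 0.000000), gamma' = (0.500000, -1.000000); Gamma_ppp = 0.000000, Gamma_ppq = 0.000000, Gamma_pqq = 0.000000, Gamma_qpp = 0.000000, Gamma_qpq = 0.000000, Gamma_qqq = 0.000000
  tau = 0.625000: gamma = (-0.179688, -0.140625), gamma' = (0.625000, -1.250000); Gamma_ppp = 0.000000, Gamma_ppq = 0.000000, Gamma_pqq = 0.000000, Gamma_qpp = 0.000000, Gamma_qpq = 0.000000, Gamma_qqq = 0.000000
  tau = 0.750000: gamma = (-0.093750, -0.312500), gamma' = (0.750000, -1.500000); Gamma_ppp = 0.000000, Gamma_ppq = 0.000000, Gamma_pqq = 0.000000, Gamma_qpp = 0.000000, Gamma_qpq = 0.000000, Gamma_qqq = 0.000000
  tau = 0.875000: gamma = (0.007812, -0.515625), gamma' = (0.875000, -1.750000); Gamma_ppp = 0.000000, Gamma_ppq = 0.000000, Gamma_pqq = 0.000000, Gamma_qpp = 0.000000, Gamma_qpq = 0.000000, Gamma_qqq = 0.000000
  tau = 1.000000: gamma = (0.125000, -0.750000), gamma' = (1.000000, -2.000000); Gamma_ppp = 0.000000, Gamma_ppq = 0.000000, Gamma_pqq = 0.000000, Gamma_qpp = 0.000000, Gamma_qpq = 0.000000, Gamma_qqq = 0.000000
step 0: V^p = -1.2500, V^q = -1.5000
step 1: k1 = (0.000000, 0.000000), k2 = (0.000000, 0.000000), k3 = (0.000000, 0.000000), k4 = (0.000000, 0.000000); V <- V + (h/6)(k1 + 2k2 + 2k3 + k4): V^p = -1.2500, V^q = -1.5000
step 2: k1 = (0.000000, 0.000000), k2 = (0.000000, 0.000000), k3 = (0.000000, 0.000000), k4 = (0.000000, 0.000000); V <- V + (h/6)(k1 + 2k2 + 2k3 + k4): V^p = -1.2500, V^q = -1.5000
step 3: k1 = (0.000000, 0.000000), k2 = (0.000000, 0.000000), k3 = (0.000000, 0.000000), k4 = (0.000000, 0.000000); V <- V + (h/6)(k1 + 2k2 + 2k3 + k4): V^p = -1.2500, V^q = -1.5000
step 4: k1 = (0.000000, 0.000000), k2 = (0.000000, 0.000000), k3 = (0.000000, 0.000000), k4 = (0.000000, 0.000000); V <- V + (h/6)(k1 + 2k2 + 2k3 + k4): V^p = -1.2500, V^q = -1.5000

Answer: V^p = -1.2500, V^q = -1.5000


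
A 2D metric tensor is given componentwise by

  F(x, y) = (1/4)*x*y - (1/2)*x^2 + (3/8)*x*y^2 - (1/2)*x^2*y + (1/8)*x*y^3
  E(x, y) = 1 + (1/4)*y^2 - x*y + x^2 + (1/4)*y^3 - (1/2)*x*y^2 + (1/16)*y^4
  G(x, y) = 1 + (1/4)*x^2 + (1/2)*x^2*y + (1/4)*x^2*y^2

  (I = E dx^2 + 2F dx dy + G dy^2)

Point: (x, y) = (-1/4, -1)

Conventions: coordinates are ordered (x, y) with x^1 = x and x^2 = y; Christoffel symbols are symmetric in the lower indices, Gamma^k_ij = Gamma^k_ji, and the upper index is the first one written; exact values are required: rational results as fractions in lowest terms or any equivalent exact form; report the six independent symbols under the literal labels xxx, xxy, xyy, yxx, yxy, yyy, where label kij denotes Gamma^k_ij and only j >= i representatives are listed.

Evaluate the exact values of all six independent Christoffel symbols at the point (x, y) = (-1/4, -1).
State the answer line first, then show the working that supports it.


Answer: Gamma_xxx = 0, Gamma_xxy = 0, Gamma_xyy = 0, Gamma_yxx = 0, Gamma_yxy = 0, Gamma_yyy = 0

E = 1, F = 0, G = 1 at the point
E_x = 0, E_y = 0, F_x = 0, F_y = 0, G_x = 0, G_y = 0
EG - F^2 = 1;  g^inv = (1) * [[1, 0], [0, 1]]
first-kind symbols [ij,l] = (1/2)(d_i g_jl + d_j g_il - d_l g_ij): [xx,x] = E_x/2 = 0, [xx,y] = F_x - E_y/2 = 0, [xy,x] = E_y/2 = 0, [xy,y] = G_x/2 = 0, [yy,x] = F_y - G_x/2 = 0, [yy,y] = G_y/2 = 0
Gamma^x_ij = (G*[ij,x] - F*[ij,y])/(EG - F^2), Gamma^y_ij = (E*[ij,y] - F*[ij,x])/(EG - F^2)


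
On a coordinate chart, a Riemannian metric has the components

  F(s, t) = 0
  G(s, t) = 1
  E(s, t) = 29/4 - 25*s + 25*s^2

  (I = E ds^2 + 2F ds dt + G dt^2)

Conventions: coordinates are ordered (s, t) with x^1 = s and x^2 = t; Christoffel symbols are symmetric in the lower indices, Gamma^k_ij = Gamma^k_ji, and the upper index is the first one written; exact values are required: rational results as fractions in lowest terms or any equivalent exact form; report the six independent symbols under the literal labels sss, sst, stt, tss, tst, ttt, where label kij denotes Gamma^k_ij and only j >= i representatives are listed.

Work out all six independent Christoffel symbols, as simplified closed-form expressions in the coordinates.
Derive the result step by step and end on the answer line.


E = 29/4 - 25*s + 25*s^2; F = 0; G = 1
Gamma^k_ij = (1/2) g^{kl} (d_i g_jl + d_j g_il - d_l g_ij), with g^inv = (1/(EG-F^2)) [[G, -F], [-F, E]]
first partials: E_s = -25 + 50*s, E_t = 0, F_s = 0, F_t = 0, G_s = 0, G_t = 0
D = EG - F^2 = 29/4 - 25*s + 25*s^2
expanded: Gamma^s_ss = (G E_s - 2F F_s + F E_t)/(2D), Gamma^s_st = (G E_t - F G_s)/(2D), Gamma^s_tt = (2G F_t - G G_s - F G_t)/(2D), Gamma^t_ss = (2E F_s - E E_t - F E_s)/(2D), Gamma^t_st = (E G_s - F E_t)/(2D), Gamma^t_tt = (E G_t - 2F F_t + F G_s)/(2D); substitute and cancel common factors

Answer: Gamma_sss = (100*s - 50)/(100*s^2 - 100*s + 29), Gamma_sst = 0, Gamma_stt = 0, Gamma_tss = 0, Gamma_tst = 0, Gamma_ttt = 0


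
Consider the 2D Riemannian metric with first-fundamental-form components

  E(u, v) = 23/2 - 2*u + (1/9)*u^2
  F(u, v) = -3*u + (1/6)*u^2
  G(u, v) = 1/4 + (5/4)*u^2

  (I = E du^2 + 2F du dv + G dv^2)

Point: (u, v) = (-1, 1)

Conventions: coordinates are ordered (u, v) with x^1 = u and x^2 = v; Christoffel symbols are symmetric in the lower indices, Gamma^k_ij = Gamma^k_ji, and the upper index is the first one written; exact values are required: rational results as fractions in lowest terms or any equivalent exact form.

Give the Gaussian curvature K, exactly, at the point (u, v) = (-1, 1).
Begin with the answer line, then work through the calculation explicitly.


Answer: K = -7335/279752

E = 245/18, F = 19/6, G = 3/2, EG - F^2 = 187/18 at the point
E_u = -20/9, E_v = 0, F_u = -10/3, F_v = 0, G_u = -5/2, G_v = 0
E_vv = 0, F_uv = 0, G_uu = 5/2
Compute both Brioschi determinants and normalise by (EG - F^2)^2.
M1 = [[-E_vv/2 + F_uv - G_uu/2, E_u/2, F_u - E_v/2], [F_v - G_u/2, E, F], [G_v/2, F, G]] = [[-5/4, -10/9, -10/3], [5/4, 245/18, 19/6], [0, 19/6, 3/2]]; det M1 = -1735/72
M2 = [[0, E_v/2, G_u/2], [E_v/2, E, F], [G_u/2, F, G]] = [[0, 0, -5/4], [0, 245/18, 19/6], [-5/4, 19/6, 3/2]]; det M2 = -6125/288
det M1 - det M2 = -815/288; K = -815/288 / (187/18)^2 = -7335/279752


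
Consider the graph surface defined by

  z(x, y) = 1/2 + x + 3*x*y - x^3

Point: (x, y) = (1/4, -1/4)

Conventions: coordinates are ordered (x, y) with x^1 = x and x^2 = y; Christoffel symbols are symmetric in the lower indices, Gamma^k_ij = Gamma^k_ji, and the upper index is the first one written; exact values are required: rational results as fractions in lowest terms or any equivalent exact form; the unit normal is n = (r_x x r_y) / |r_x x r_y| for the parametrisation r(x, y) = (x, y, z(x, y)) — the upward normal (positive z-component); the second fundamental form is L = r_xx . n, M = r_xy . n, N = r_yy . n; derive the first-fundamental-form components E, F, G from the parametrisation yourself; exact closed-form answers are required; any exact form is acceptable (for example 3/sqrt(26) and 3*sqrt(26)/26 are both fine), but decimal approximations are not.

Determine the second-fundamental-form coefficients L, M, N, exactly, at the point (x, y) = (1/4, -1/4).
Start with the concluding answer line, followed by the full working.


Answer: L = -24*sqrt(401)/401, M = 48*sqrt(401)/401, N = 0

z_x = 1/16, z_y = 3/4, z_xx = -3/2, z_xy = 3, z_yy = 0
E = 257/256, F = 3/64, G = 25/16; answer radicand W^2 = 401/256
unnormalised second-form numerators: l = -3/2, m = 3, n = 0; L = l/sqrt(401/256), and similarly M = m/sqrt(W^2), N = n/sqrt(W^2)


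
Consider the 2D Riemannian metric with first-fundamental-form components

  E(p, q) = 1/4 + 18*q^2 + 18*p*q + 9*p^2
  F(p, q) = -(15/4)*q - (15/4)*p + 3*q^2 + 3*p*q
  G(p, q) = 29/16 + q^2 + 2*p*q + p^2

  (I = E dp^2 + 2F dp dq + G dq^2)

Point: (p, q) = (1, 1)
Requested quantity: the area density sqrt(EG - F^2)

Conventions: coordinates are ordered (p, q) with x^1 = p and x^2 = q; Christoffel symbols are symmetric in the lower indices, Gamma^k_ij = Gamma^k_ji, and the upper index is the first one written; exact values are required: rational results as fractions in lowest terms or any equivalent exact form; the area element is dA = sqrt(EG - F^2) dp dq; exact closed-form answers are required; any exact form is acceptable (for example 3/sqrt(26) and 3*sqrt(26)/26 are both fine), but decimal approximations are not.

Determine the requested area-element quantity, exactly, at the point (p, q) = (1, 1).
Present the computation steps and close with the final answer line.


E = 181/4, F = -3/2, G = 93/16; EG - F^2 = 16689/64

Answer: sqrt(EG - F^2) = sqrt(16689)/8


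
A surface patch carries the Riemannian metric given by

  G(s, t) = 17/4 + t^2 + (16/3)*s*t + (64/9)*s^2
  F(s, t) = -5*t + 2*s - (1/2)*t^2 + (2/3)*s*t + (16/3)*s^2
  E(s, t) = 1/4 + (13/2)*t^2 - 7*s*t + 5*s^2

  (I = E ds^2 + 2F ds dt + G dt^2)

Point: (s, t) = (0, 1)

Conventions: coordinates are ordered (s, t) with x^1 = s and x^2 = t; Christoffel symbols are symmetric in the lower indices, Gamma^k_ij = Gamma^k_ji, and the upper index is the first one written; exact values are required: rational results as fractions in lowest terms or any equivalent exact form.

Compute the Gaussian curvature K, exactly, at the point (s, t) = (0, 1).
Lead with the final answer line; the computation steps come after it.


Answer: K = 222296/62001

E = 27/4, F = -11/2, G = 21/4, EG - F^2 = 83/16 at the point
E_s = -7, E_t = 13, F_s = 8/3, F_t = -6, G_s = 16/3, G_t = 2
E_tt = 13, F_st = 2/3, G_ss = 128/9
Compute both Brioschi determinants and normalise by (EG - F^2)^2.
M1 = [[-E_tt/2 + F_st - G_ss/2, E_s/2, F_s - E_t/2], [F_t - G_s/2, E, F], [G_t/2, F, G]] = [[-233/18, -7/2, -23/6], [-26/3, 27/4, -11/2], [1, -11/2, 21/4]]; det M1 = -104831/288
M2 = [[0, E_t/2, G_s/2], [E_t/2, E, F], [G_s/2, F, G]] = [[0, 13/2, 8/3], [13/2, 27/4, -11/2], [8/3, -11/2, 21/4]]; det M2 = -22103/48
det M1 - det M2 = 27787/288; K = 27787/288 / (83/16)^2 = 222296/62001


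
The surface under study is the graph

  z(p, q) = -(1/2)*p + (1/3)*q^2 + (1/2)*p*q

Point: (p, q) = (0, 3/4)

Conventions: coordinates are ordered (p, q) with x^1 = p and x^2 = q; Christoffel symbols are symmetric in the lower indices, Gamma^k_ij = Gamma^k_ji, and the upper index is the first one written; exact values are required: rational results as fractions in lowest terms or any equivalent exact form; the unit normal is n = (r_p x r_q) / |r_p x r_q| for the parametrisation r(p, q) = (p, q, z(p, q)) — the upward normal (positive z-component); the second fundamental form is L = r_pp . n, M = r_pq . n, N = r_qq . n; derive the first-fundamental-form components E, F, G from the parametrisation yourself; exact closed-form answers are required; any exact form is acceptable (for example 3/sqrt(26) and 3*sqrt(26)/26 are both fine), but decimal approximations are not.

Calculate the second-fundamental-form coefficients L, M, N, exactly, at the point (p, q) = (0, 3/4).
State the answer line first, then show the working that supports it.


Answer: L = 0, M = 4/9, N = 16/27

z_p = -1/8, z_q = 1/2, z_pp = 0, z_pq = 1/2, z_qq = 2/3
E = 65/64, F = -1/16, G = 5/4; answer radicand W^2 = 81/64
unnormalised second-form numerators: l = 0, m = 1/2, n = 2/3; L = l/sqrt(81/64), and similarly M = m/sqrt(W^2), N = n/sqrt(W^2)


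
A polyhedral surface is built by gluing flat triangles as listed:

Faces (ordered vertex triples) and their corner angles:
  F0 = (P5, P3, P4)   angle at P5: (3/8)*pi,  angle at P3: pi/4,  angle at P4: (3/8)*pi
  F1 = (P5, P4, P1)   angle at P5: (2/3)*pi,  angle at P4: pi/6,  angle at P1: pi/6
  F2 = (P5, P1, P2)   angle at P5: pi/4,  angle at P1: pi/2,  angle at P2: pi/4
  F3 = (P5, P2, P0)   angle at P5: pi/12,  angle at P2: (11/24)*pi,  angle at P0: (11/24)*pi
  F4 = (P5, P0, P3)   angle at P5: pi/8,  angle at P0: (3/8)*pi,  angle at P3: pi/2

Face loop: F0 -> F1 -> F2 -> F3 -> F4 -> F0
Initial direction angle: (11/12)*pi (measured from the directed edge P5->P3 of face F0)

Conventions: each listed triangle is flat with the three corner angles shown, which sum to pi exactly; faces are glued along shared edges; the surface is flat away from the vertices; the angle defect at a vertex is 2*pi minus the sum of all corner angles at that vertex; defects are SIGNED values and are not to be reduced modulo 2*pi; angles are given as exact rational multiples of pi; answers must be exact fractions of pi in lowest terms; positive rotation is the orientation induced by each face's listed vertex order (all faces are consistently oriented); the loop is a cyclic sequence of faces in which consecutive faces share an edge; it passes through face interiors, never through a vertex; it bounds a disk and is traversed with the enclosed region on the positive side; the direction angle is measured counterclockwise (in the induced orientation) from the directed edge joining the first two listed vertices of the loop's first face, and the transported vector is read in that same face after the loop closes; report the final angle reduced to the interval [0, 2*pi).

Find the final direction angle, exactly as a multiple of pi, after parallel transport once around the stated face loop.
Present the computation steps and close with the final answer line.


enclosed vertex P5: corner angles sum to (3/2)*pi, defect = 2*pi - (3/2)*pi = pi/2
the rotation equals the total enclosed defect, so the final angle is initial + defects (mod 2*pi)
final angle = (11/12)*pi + pi/2 = (17/12)*pi (mod 2*pi)

Answer: final direction angle = (17/12)*pi


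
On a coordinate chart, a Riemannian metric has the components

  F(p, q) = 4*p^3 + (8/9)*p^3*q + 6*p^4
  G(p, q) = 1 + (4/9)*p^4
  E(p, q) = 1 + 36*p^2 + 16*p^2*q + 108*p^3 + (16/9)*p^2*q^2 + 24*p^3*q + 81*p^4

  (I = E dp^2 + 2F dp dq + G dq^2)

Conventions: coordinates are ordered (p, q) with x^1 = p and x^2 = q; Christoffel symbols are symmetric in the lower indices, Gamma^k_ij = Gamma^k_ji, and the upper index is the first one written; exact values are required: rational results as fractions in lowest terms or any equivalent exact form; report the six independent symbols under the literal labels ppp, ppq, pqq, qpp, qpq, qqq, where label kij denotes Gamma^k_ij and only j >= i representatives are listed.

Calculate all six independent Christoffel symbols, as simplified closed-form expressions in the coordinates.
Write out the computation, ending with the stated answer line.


E = 1 + 36*p^2 + 16*p^2*q + 108*p^3 + (16/9)*p^2*q^2 + 24*p^3*q + 81*p^4; F = 4*p^3 + (8/9)*p^3*q + 6*p^4; G = 1 + (4/9)*p^4
Gamma^k_ij = (1/2) g^{kl} (d_i g_jl + d_j g_il - d_l g_ij), with g^inv = (1/(EG-F^2)) [[G, -F], [-F, E]]
first partials: E_p = 72*p + 32*p*q + 324*p^2 + (32/9)*p*q^2 + 72*p^2*q + 324*p^3, E_q = 16*p^2 + (32/9)*p^2*q + 24*p^3, F_p = 12*p^2 + (8/3)*p^2*q + 24*p^3, F_q = (8/9)*p^3, G_p = (16/9)*p^3, G_q = 0
D = EG - F^2 = 1 + 36*p^2 + 16*p^2*q + 108*p^3 + (16/9)*p^2*q^2 + 24*p^3*q + (733/9)*p^4
expanded: Gamma^p_pp = (G E_p - 2F F_p + F E_q)/(2D), Gamma^p_pq = (G E_q - F G_p)/(2D), Gamma^p_qq = (2G F_q - G G_p - F G_q)/(2D), Gamma^q_pp = (2E F_p - E E_q - F E_p)/(2D), Gamma^q_pq = (E G_p - F E_q)/(2D), Gamma^q_qq = (E G_q - 2F F_q + F G_p)/(2D); substitute and cancel common factors

Answer: Gamma_ppp = (1458*p^3 + 324*p^2*q + 1458*p^2 + 16*p*q^2 + 144*p*q + 324*p)/(733*p^4 + 216*p^3*q + 972*p^3 + 16*p^2*q^2 + 144*p^2*q + 324*p^2 + 9), Gamma_ppq = (108*p^3 + 16*p^2*q + 72*p^2)/(733*p^4 + 216*p^3*q + 972*p^3 + 16*p^2*q^2 + 144*p^2*q + 324*p^2 + 9), Gamma_pqq = 0, Gamma_qpp = (108*p^3 + 8*p^2*q + 36*p^2)/(733*p^4 + 216*p^3*q + 972*p^3 + 16*p^2*q^2 + 144*p^2*q + 324*p^2 + 9), Gamma_qpq = 8*p^3/(733*p^4 + 216*p^3*q + 972*p^3 + 16*p^2*q^2 + 144*p^2*q + 324*p^2 + 9), Gamma_qqq = 0


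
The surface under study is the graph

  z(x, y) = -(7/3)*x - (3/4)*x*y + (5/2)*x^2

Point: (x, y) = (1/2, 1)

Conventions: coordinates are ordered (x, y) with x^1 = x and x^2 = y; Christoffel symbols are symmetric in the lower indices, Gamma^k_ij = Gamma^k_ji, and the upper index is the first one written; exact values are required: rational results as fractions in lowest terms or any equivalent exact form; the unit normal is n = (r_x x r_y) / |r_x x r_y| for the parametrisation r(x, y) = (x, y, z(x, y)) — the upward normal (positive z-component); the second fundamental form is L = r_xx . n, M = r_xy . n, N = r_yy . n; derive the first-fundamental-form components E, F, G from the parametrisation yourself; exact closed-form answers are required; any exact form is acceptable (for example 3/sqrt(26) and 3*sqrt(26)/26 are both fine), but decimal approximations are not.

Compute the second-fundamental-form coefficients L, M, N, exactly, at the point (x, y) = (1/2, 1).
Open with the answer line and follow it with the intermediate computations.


Answer: L = 120*sqrt(853)/853, M = -18*sqrt(853)/853, N = 0

z_x = -7/12, z_y = -3/8, z_xx = 5, z_xy = -3/4, z_yy = 0
E = 193/144, F = 7/32, G = 73/64; answer radicand W^2 = 853/576
unnormalised second-form numerators: l = 5, m = -3/4, n = 0; L = l/sqrt(853/576), and similarly M = m/sqrt(W^2), N = n/sqrt(W^2)


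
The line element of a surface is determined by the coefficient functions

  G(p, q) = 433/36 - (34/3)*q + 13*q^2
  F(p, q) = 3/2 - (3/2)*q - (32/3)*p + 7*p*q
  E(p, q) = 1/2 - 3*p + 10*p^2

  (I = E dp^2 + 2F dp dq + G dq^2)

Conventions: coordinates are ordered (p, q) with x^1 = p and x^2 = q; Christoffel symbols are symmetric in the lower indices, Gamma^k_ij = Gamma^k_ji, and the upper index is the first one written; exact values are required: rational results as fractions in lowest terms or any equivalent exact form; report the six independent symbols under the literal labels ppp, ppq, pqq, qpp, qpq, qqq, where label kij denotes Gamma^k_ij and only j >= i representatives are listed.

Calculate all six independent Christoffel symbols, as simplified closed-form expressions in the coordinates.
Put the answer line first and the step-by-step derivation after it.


Answer: Gamma_ppp = (5832*p*q^2 + 2592*p*q + 468*p - 648*q^2 - 684*q - 147)/(5832*p^2*q^2 + 2592*p^2*q + 468*p^2 - 1296*p*q^2 - 1368*p*q - 294*p + 306*q^2 - 84*q + 271), Gamma_ppq = 0, Gamma_pqq = (7128*p*q + 1710*p - 792*q - 687)/(5832*p^2*q^2 + 2592*p^2*q + 468*p^2 - 1296*p*q^2 - 1368*p*q - 294*p + 306*q^2 - 84*q + 271), Gamma_qpp = (324*p*q + 72*p + 90*q - 222)/(5832*p^2*q^2 + 2592*p^2*q + 468*p^2 - 1296*p*q^2 - 1368*p*q - 294*p + 306*q^2 - 84*q + 271), Gamma_qpq = 0, Gamma_qqq = (5832*p^2*q + 1296*p^2 - 1296*p*q - 684*p + 306*q - 42)/(5832*p^2*q^2 + 2592*p^2*q + 468*p^2 - 1296*p*q^2 - 1368*p*q - 294*p + 306*q^2 - 84*q + 271)

E = 1/2 - 3*p + 10*p^2; F = 3/2 - (3/2)*q - (32/3)*p + 7*p*q; G = 433/36 - (34/3)*q + 13*q^2
Gamma^k_ij = (1/2) g^{kl} (d_i g_jl + d_j g_il - d_l g_ij), with g^inv = (1/(EG-F^2)) [[G, -F], [-F, E]]
first partials: E_p = -3 + 20*p, E_q = 0, F_p = -32/3 + 7*q, F_q = -3/2 + 7*p, G_p = 0, G_q = -34/3 + 26*q
D = EG - F^2 = 271/72 - (7/6)*q - (49/12)*p + (17/4)*q^2 - 19*p*q + (13/2)*p^2 - 18*p*q^2 + 36*p^2*q + 81*p^2*q^2
expanded: Gamma^p_pp = (G E_p - 2F F_p + F E_q)/(2D), Gamma^p_pq = (G E_q - F G_p)/(2D), Gamma^p_qq = (2G F_q - G G_p - F G_q)/(2D), Gamma^q_pp = (2E F_p - E E_q - F E_p)/(2D), Gamma^q_pq = (E G_p - F E_q)/(2D), Gamma^q_qq = (E G_q - 2F F_q + F G_p)/(2D); substitute and cancel common factors


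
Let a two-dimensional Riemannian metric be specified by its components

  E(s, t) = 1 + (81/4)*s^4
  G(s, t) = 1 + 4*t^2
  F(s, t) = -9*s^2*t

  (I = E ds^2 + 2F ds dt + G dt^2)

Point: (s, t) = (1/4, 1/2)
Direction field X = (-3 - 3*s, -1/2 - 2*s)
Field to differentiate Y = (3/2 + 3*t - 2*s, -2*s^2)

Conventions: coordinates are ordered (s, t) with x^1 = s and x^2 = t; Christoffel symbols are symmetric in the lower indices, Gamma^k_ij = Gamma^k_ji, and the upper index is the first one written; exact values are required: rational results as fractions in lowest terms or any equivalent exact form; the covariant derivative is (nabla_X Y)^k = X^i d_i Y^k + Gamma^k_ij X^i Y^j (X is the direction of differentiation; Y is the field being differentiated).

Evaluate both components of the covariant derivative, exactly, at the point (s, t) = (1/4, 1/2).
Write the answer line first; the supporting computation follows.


Answer: (nabla_X Y)^s = 6867/4258, (nabla_X Y)^t = 119359/8516

E = 1105/1024, F = -9/32, G = 2 at the point
E_s = 81/64, E_t = 0, F_s = -9/4, F_t = -9/16, G_s = 0, G_t = 4
EG - F^2 = 2129/1024;  g^inv = (1024/2129) * [[2, 9/32], [9/32, 1105/1024]]
first-kind symbols [ij,l] = (1/2)(d_i g_jl + d_j g_il - d_l g_ij): [ss,s] = E_s/2 = 81/128, [ss,t] = F_s - E_t/2 = -9/4, [st,s] = E_t/2 = 0, [st,t] = G_s/2 = 0, [tt,s] = F_t - G_s/2 = -9/16, [tt,t] = G_t/2 = 2
Gamma^s_ij = (G*[ij,s] - F*[ij,t])/(EG - F^2), Gamma^t_ij = (E*[ij,t] - F*[ij,s])/(EG - F^2)
Gamma_sss = 648/2129, Gamma_sst = 0, Gamma_stt = -576/2129, Gamma_tss = -2304/2129, Gamma_tst = 0, Gamma_ttt = 2048/2129
X = (-15/4, -1), Y = (5/2, -1/8) at the point
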